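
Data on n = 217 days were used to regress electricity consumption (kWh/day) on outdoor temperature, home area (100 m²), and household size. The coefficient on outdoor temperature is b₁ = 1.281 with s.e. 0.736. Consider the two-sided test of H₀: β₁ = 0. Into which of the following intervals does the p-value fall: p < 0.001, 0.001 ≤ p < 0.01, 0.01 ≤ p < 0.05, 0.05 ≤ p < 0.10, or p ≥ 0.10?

t = 1.281 / 0.736 = 1.740.
df = n − k − 1 = 217 − 3 − 1 = 213.
Two-sided p = 2·P(T_{213} > |t|) ≈ 0.0832.
So 0.05 ≤ p < 0.10.

0.05 ≤ p < 0.10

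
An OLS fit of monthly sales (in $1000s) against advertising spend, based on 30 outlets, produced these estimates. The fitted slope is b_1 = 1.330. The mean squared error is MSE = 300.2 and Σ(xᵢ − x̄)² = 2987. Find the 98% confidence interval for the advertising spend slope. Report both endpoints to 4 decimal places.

SE(b_1) = √(MSE/Sₓₓ) = √(300.2/2987) = 0.317021.
df = n − 2 = 28.
t* = t_{0.01, 28} = 2.46714.
Margin = t* × SE = 2.46714 × 0.317021 = 0.782135.
CI: 1.330 ± 0.782135 → (0.5479, 2.1121).
With 98% confidence, each one-unit increase in advertising spend is associated with a change of between 0.5479 and 2.1121 $1000s in monthly sales.

(0.5479, 2.1121)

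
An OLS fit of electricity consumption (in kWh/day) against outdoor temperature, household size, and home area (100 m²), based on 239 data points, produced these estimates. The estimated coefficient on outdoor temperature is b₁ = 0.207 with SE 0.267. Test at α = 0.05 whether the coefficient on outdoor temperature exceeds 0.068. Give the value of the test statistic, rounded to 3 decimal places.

t = 0.521

H₀: β₁ = 0.068 vs H₁: β₁ > 0.068.
t = (b₁ − β₁⁰)/SE = (0.207 − 0.068) / 0.267 = 0.521.
df = n − k − 1 = 239 − 3 − 1 = 235.
One-sided p ≈ 0.3016, which is ≥ 0.05, so fail to reject H₀.
The data do not give significant evidence that the true slope on outdoor temperature exceeds 0.068 kWh/day per unit, holding the other predictors fixed.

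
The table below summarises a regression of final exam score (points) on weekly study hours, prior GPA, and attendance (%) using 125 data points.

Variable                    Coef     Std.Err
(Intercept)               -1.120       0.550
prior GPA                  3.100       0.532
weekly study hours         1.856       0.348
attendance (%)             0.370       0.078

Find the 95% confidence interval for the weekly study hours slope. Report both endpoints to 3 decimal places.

Read off: b = 1.856, SE = 0.348 for weekly study hours.
df = n − k − 1 = 125 − 3 − 1 = 121.
t* = t_{0.025, 121} = 1.979764.
Margin = t* × SE = 1.979764 × 0.348 = 0.68896.
CI: 1.856 ± 0.68896 → (1.167, 2.545).

(1.167, 2.545)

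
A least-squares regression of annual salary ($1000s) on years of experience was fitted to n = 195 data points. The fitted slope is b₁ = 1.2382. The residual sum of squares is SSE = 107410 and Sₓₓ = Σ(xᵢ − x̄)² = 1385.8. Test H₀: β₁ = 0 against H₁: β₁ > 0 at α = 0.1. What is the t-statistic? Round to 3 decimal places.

MSE = SSE/(n − 2) = 107410/193 = 556.528.
SE(b₁) = √(MSE/Sₓₓ) = √(556.528/1385.8) = 0.633714.
t = 1.2382 / 0.633714 = 1.954.
df = n − 2 = 193.
One-sided p ≈ 0.0261, which is < 0.1, so reject H₀.
There is evidence that the true slope on years of experience is positive.

t = 1.954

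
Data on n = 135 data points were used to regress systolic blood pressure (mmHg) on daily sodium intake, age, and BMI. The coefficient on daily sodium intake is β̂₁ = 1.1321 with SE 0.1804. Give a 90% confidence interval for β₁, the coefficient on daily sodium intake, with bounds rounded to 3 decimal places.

df = n − k − 1 = 135 − 3 − 1 = 131.
t* = t_{0.05, 131} = 1.656569.
Margin = t* × SE = 1.656569 × 0.1804 = 0.29884.
CI: 1.1321 ± 0.29884 → (0.833, 1.431).
With 90% confidence, each one-unit increase in daily sodium intake is associated with a change of between 0.833 and 1.431 mmHg in systolic blood pressure, holding the other predictors fixed.

(0.833, 1.431)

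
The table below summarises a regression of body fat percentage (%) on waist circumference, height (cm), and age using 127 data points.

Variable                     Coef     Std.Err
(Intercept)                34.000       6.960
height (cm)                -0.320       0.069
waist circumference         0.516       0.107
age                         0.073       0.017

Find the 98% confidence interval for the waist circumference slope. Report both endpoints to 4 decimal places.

(0.2638, 0.7682)

Read off: b = 0.516, SE = 0.107 for waist circumference.
df = n − k − 1 = 127 − 3 − 1 = 123.
t* = t_{0.01, 123} = 2.357047.
Margin = t* × SE = 2.357047 × 0.107 = 0.252204.
CI: 0.516 ± 0.252204 → (0.2638, 0.7682).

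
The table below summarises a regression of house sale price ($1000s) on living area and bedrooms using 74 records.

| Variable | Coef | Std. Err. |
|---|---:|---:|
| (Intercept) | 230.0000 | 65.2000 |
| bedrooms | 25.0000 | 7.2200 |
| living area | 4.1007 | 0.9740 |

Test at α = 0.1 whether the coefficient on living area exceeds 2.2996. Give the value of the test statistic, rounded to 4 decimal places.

t = 1.8492

Read off: b = 4.1007, SE = 0.9740 for living area.
H₀: β₁ = 2.2996 vs H₁: β₁ > 2.2996.
t = (4.1007 − 2.2996) / 0.9740 = 1.8492.
df = n − k − 1 = 74 − 2 − 1 = 71.
One-sided p ≈ 0.0343, which is < 0.1, so reject H₀.
There is evidence that the true slope on living area exceeds 2.2996 $1000s per unit, holding the other predictors fixed.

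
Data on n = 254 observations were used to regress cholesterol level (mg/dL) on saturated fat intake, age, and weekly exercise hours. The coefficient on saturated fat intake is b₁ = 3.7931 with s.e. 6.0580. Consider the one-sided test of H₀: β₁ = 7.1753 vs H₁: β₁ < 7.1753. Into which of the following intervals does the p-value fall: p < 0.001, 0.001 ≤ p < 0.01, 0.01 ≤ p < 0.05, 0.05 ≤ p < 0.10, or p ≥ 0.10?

t = (3.7931 − 7.1753) / 6.0580 = -0.558.
df = n − k − 1 = 254 − 3 − 1 = 250.
One-sided p = P(T_{250} < t) ≈ 0.2886.
So p ≥ 0.10.

p ≥ 0.10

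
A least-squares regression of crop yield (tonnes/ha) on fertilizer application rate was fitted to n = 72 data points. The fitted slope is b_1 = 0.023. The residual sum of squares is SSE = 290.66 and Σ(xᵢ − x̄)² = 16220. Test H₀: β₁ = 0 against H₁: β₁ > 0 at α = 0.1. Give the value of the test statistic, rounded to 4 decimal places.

MSE = SSE/(n − 2) = 290.66/70 = 4.15229.
SE(b_1) = √(MSE/Sₓₓ) = √(4.15229/16220) = 0.0159999.
t = 0.023 / 0.0159999 = 1.4375.
df = n − 2 = 70.
One-sided p ≈ 0.0775, which is < 0.1, so reject H₀.
There is evidence that the true slope on fertilizer application rate is positive.

t = 1.4375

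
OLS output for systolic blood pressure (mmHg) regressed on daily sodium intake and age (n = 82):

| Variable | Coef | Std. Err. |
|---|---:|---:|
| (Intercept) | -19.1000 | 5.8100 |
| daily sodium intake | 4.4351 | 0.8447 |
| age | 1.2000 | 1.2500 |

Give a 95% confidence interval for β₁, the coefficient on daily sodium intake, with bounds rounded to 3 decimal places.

Read off: b = 4.4351, SE = 0.8447 for daily sodium intake.
df = n − k − 1 = 82 − 2 − 1 = 79.
t* = t_{0.025, 79} = 1.99045.
Margin = t* × SE = 1.99045 × 0.8447 = 1.68133.
CI: 4.4351 ± 1.68133 → (2.754, 6.116).

(2.754, 6.116)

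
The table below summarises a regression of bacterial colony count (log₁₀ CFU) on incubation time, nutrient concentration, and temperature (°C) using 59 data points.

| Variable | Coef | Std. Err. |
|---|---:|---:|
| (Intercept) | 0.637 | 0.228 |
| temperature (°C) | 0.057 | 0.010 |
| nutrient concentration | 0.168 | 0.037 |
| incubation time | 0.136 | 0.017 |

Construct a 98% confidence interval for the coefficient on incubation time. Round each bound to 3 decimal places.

(0.095, 0.177)

Read off: b = 0.136, SE = 0.017 for incubation time.
df = n − k − 1 = 59 − 3 − 1 = 55.
t* = t_{0.01, 55} = 2.396081.
Margin = t* × SE = 2.396081 × 0.017 = 0.04073.
CI: 0.136 ± 0.04073 → (0.095, 0.177).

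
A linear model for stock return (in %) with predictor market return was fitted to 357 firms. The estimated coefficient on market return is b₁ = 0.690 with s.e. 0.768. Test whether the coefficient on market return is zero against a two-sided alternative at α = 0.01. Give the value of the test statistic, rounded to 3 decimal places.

H₀: β₁ = 0 vs H₁: β₁ ≠ 0.
t = (b₁ − β₁⁰)/SE = 0.690 / 0.768 = 0.898.
df = n − 2 = 357 − 2 = 355.
Two-sided p ≈ 0.3696, which is ≥ 0.01, so fail to reject H₀.
The data do not give significant evidence of an association between market return and stock return.

t = 0.898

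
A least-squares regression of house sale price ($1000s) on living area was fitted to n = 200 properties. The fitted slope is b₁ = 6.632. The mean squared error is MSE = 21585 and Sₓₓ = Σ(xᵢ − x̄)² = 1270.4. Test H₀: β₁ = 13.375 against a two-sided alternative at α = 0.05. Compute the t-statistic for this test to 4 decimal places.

t = -1.6359

SE(b₁) = √(MSE/Sₓₓ) = √(21585/1270.4) = 4.12198.
t = (6.632 − 13.375) / 4.12198 = -1.6359.
df = n − 2 = 198.
Two-sided p ≈ 0.1035, which is ≥ 0.05, so fail to reject H₀.
The data are consistent with a true slope of 13.375 $1000s per unit of living area.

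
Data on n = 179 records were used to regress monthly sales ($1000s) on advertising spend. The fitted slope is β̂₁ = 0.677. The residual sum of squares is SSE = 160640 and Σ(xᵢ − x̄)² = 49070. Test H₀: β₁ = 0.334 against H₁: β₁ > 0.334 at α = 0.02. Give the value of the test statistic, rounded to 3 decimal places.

t = 2.522

MSE = SSE/(n − 2) = 160640/177 = 907.571.
SE(β̂₁) = √(MSE/Sₓₓ) = √(907.571/49070) = 0.135998.
t = (0.677 − 0.334) / 0.135998 = 2.522.
df = n − 2 = 177.
One-sided p ≈ 0.0063, which is < 0.02, so reject H₀.
There is evidence that the true slope on advertising spend exceeds 0.334 $1000s per unit.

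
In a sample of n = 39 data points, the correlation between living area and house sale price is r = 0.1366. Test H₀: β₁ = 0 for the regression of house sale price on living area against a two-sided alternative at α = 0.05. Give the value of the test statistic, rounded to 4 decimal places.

t = 0.8388

t = r·√(n − 2)/√(1 − r²) = 0.1366·√37/√0.98134 = 0.8388.
df = n − 2 = 37.
Two-sided p ≈ 0.4070, which is ≥ 0.05, so fail to reject H₀.
The data do not give significant evidence of a linear association between living area and house sale price.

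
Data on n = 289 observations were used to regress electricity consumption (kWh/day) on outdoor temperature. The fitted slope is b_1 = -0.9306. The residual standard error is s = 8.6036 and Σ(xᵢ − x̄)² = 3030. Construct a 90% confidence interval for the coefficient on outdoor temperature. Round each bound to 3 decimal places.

(-1.189, -0.673)

SE(b_1) = s/√Sₓₓ = 8.6036/√3030 = 0.1563.
df = n − 2 = 287.
t* = t_{0.05, 287} = 1.65018.
Margin = t* × SE = 1.65018 × 0.1563 = 0.25792.
CI: -0.9306 ± 0.25792 → (-1.189, -0.673).
With 90% confidence, each one-unit increase in outdoor temperature is associated with a change of between -1.189 and -0.673 kWh/day in electricity consumption.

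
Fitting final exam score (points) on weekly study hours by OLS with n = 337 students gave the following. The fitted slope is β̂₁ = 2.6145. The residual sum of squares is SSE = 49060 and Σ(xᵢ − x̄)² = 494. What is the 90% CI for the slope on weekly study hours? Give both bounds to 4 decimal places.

MSE = SSE/(n − 2) = 49060/335 = 146.448.
SE(β̂₁) = √(MSE/Sₓₓ) = √(146.448/494) = 0.544475.
df = n − 2 = 335.
t* = t_{0.05, 335} = 1.649415.
Margin = t* × SE = 1.649415 × 0.544475 = 0.898065.
CI: 2.6145 ± 0.898065 → (1.7164, 3.5126).
With 90% confidence, each one-unit increase in weekly study hours is associated with a change of between 1.7164 and 3.5126 points in final exam score.

(1.7164, 3.5126)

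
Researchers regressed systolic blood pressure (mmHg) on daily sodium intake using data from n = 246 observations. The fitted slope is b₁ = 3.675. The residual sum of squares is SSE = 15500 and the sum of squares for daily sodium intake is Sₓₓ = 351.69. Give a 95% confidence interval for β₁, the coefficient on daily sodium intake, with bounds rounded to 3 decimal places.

(2.838, 4.512)

MSE = SSE/(n − 2) = 15500/244 = 63.5246.
SE(b₁) = √(MSE/Sₓₓ) = √(63.5246/351.69) = 0.425002.
df = n − 2 = 244.
t* = t_{0.025, 244} = 1.969734.
Margin = t* × SE = 1.969734 × 0.425002 = 0.83714.
CI: 3.675 ± 0.83714 → (2.838, 4.512).
With 95% confidence, each one-unit increase in daily sodium intake is associated with a change of between 2.838 and 4.512 mmHg in systolic blood pressure.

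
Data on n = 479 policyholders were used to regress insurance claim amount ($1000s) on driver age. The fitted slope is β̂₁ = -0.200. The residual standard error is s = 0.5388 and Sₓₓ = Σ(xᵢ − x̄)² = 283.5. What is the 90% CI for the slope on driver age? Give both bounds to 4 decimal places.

SE(β̂₁) = s/√Sₓₓ = 0.5388/√283.5 = 0.0320001.
df = n − 2 = 477.
t* = t_{0.05, 477} = 1.648054.
Margin = t* × SE = 1.648054 × 0.0320001 = 0.052738.
CI: -0.200 ± 0.052738 → (-0.2527, -0.1473).
With 90% confidence, each one-unit increase in driver age is associated with a change of between -0.2527 and -0.1473 $1000s in insurance claim amount.

(-0.2527, -0.1473)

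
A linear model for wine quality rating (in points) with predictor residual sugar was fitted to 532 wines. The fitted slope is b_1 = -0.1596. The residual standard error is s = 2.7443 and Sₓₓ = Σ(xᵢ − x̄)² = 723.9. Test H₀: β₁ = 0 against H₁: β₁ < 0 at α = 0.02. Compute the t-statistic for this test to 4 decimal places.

SE(b_1) = s/√Sₓₓ = 2.7443/√723.9 = 0.101998.
t = -0.1596 / 0.101998 = -1.5647.
df = n − 2 = 530.
One-sided p ≈ 0.0591, which is ≥ 0.02, so fail to reject H₀.
The data do not give significant evidence that the true slope on residual sugar is negative.

t = -1.5647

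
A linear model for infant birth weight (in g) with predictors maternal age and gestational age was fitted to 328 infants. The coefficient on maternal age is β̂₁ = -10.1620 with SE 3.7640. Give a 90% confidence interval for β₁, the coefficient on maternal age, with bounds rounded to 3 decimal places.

df = n − k − 1 = 328 − 2 − 1 = 325.
t* = t_{0.05, 325} = 1.649556.
Margin = t* × SE = 1.649556 × 3.7640 = 6.20893.
CI: -10.1620 ± 6.20893 → (-16.371, -3.953).
With 90% confidence, each one-unit increase in maternal age is associated with a change of between -16.371 and -3.953 g in infant birth weight, holding the other predictors fixed.

(-16.371, -3.953)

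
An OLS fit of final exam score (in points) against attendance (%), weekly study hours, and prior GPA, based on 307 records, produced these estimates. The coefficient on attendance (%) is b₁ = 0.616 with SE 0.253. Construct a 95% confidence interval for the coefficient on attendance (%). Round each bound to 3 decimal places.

(0.118, 1.114)

df = n − k − 1 = 307 − 3 − 1 = 303.
t* = t_{0.025, 303} = 1.967824.
Margin = t* × SE = 1.967824 × 0.253 = 0.49786.
CI: 0.616 ± 0.49786 → (0.118, 1.114).
With 95% confidence, each one-unit increase in attendance (%) is associated with a change of between 0.118 and 1.114 points in final exam score, holding the other predictors fixed.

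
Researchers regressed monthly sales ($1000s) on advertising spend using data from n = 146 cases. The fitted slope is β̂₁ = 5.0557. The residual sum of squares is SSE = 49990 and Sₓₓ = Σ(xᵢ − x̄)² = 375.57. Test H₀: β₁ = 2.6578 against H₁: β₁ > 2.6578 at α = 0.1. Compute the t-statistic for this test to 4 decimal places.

MSE = SSE/(n − 2) = 49990/144 = 347.153.
SE(β̂₁) = √(MSE/Sₓₓ) = √(347.153/375.57) = 0.961424.
t = (5.0557 − 2.6578) / 0.961424 = 2.4941.
df = n − 2 = 144.
One-sided p ≈ 0.0069, which is < 0.1, so reject H₀.
There is evidence that the true slope on advertising spend exceeds 2.6578 $1000s per unit.

t = 2.4941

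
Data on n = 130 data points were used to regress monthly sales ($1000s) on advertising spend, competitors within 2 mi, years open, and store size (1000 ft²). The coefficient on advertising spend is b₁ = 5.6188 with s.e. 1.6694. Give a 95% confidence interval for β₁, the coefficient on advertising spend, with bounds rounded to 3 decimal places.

df = n − k − 1 = 130 − 4 − 1 = 125.
t* = t_{0.025, 125} = 1.979124.
Margin = t* × SE = 1.979124 × 1.6694 = 3.30395.
CI: 5.6188 ± 3.30395 → (2.315, 8.923).
With 95% confidence, each one-unit increase in advertising spend is associated with a change of between 2.315 and 8.923 $1000s in monthly sales, holding the other predictors fixed.

(2.315, 8.923)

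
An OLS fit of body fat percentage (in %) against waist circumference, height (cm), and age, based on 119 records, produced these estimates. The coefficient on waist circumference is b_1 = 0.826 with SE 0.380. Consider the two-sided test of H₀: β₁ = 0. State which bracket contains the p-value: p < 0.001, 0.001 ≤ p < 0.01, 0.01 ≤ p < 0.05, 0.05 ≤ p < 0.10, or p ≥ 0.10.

0.01 ≤ p < 0.05

t = 0.826 / 0.380 = 2.174.
df = n − k − 1 = 119 − 3 − 1 = 115.
Two-sided p = 2·P(T_{115} > |t|) ≈ 0.0318.
So 0.01 ≤ p < 0.05.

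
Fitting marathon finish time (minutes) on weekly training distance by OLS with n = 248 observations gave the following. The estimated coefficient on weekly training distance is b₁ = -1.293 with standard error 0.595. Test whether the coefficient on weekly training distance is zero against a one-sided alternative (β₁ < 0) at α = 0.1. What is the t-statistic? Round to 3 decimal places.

H₀: β₁ = 0 vs H₁: β₁ < 0.
t = (b₁ − β₁⁰)/SE = -1.293 / 0.595 = -2.173.
df = n − 2 = 248 − 2 = 246.
One-sided p ≈ 0.0154, which is < 0.1, so reject H₀.
There is evidence that the true slope on weekly training distance is negative.

t = -2.173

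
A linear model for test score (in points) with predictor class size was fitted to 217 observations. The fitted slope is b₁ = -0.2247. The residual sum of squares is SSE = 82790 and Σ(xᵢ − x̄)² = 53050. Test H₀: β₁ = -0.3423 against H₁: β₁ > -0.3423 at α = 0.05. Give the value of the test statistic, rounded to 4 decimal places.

t = 1.3803

MSE = SSE/(n − 2) = 82790/215 = 385.07.
SE(b₁) = √(MSE/Sₓₓ) = √(385.07/53050) = 0.0851975.
t = (-0.2247 − (-0.3423)) / 0.0851975 = 1.3803.
df = n − 2 = 215.
One-sided p ≈ 0.0845, which is ≥ 0.05, so fail to reject H₀.
The data do not give significant evidence that the true slope on class size exceeds -0.3423 points per unit.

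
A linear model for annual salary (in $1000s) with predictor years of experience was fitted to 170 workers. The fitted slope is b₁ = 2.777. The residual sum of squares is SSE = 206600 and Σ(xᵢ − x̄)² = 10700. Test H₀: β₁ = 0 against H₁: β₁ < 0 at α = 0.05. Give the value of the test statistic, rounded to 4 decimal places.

t = 8.1914

MSE = SSE/(n − 2) = 206600/168 = 1229.76.
SE(b₁) = √(MSE/Sₓₓ) = √(1229.76/10700) = 0.339015.
t = 2.777 / 0.339015 = 8.1914.
df = n − 2 = 168.
One-sided p ≈ 1.0000, which is ≥ 0.05, so fail to reject H₀.
The data do not give significant evidence that the true slope on years of experience is negative.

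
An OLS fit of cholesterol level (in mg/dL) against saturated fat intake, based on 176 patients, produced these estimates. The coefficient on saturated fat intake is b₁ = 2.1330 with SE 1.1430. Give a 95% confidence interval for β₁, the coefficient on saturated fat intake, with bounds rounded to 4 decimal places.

(-0.1229, 4.3889)

df = n − 2 = 176 − 2 = 174.
t* = t_{0.025, 174} = 1.973691.
Margin = t* × SE = 1.973691 × 1.1430 = 2.255929.
CI: 2.1330 ± 2.255929 → (-0.1229, 4.3889).
With 95% confidence, each one-unit increase in saturated fat intake is associated with a change of between -0.1229 and 4.3889 mg/dL in cholesterol level.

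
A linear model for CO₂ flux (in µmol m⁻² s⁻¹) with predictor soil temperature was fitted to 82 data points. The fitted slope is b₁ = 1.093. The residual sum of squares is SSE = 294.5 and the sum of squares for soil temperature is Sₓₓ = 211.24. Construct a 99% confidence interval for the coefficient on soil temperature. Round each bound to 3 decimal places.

MSE = SSE/(n − 2) = 294.5/80 = 3.68125.
SE(b₁) = √(MSE/Sₓₓ) = √(3.68125/211.24) = 0.132011.
df = n − 2 = 80.
t* = t_{0.005, 80} = 2.638691.
Margin = t* × SE = 2.638691 × 0.132011 = 0.34834.
CI: 1.093 ± 0.34834 → (0.745, 1.441).
With 99% confidence, each one-unit increase in soil temperature is associated with a change of between 0.745 and 1.441 µmol m⁻² s⁻¹ in CO₂ flux.

(0.745, 1.441)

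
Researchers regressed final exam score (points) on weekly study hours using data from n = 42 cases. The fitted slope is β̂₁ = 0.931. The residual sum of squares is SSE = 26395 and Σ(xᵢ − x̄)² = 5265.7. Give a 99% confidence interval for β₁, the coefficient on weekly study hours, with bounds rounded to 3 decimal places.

MSE = SSE/(n − 2) = 26395/40 = 659.875.
SE(β̂₁) = √(MSE/Sₓₓ) = √(659.875/5265.7) = 0.354.
df = n − 2 = 40.
t* = t_{0.005, 40} = 2.704459.
Margin = t* × SE = 2.704459 × 0.354 = 0.95738.
CI: 0.931 ± 0.95738 → (-0.026, 1.888).
With 99% confidence, each one-unit increase in weekly study hours is associated with a change of between -0.026 and 1.888 points in final exam score.

(-0.026, 1.888)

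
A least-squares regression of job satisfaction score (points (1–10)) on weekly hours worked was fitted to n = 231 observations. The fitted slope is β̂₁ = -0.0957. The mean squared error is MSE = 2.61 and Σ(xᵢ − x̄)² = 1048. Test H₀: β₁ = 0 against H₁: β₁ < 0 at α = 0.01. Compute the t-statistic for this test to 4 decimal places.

t = -1.9177

SE(β̂₁) = √(MSE/Sₓₓ) = √(2.61/1048) = 0.0499045.
t = -0.0957 / 0.0499045 = -1.9177.
df = n − 2 = 229.
One-sided p ≈ 0.0282, which is ≥ 0.01, so fail to reject H₀.
The data do not give significant evidence that the true slope on weekly hours worked is negative.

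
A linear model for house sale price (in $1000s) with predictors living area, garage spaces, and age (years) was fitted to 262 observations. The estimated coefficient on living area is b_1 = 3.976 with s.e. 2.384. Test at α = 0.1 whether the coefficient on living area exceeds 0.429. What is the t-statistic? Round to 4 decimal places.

H₀: β₁ = 0.429 vs H₁: β₁ > 0.429.
t = (b_1 − β₁⁰)/SE = (3.976 − 0.429) / 2.384 = 1.4878.
df = n − k − 1 = 262 − 3 − 1 = 258.
One-sided p ≈ 0.0690, which is < 0.1, so reject H₀.
There is evidence that the true slope on living area exceeds 0.429 $1000s per unit, holding the other predictors fixed.

t = 1.4878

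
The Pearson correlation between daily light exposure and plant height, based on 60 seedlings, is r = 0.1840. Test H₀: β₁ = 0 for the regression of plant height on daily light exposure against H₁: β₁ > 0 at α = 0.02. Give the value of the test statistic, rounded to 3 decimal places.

t = r·√(n − 2)/√(1 − r²) = 0.1840·√58/√0.966144 = 1.426.
df = n − 2 = 58.
One-sided p ≈ 0.0797, which is ≥ 0.02, so fail to reject H₀.
The data do not give significant evidence of a linear association between daily light exposure and plant height.

t = 1.426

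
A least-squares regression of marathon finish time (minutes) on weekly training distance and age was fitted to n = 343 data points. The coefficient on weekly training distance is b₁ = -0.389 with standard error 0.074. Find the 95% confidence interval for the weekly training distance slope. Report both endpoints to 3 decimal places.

(-0.535, -0.243)

df = n − k − 1 = 343 − 2 − 1 = 340.
t* = t_{0.025, 340} = 1.966966.
Margin = t* × SE = 1.966966 × 0.074 = 0.14556.
CI: -0.389 ± 0.14556 → (-0.535, -0.243).
With 95% confidence, each one-unit increase in weekly training distance is associated with a change of between -0.535 and -0.243 minutes in marathon finish time, holding the other predictors fixed.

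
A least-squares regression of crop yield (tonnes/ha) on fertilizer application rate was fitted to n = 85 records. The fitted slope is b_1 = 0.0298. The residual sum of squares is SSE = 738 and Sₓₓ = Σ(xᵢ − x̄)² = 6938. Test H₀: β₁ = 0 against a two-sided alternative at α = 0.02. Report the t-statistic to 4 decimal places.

t = 0.8324

MSE = SSE/(n − 2) = 738/83 = 8.89157.
SE(b_1) = √(MSE/Sₓₓ) = √(8.89157/6938) = 0.0357991.
t = 0.0298 / 0.0357991 = 0.8324.
df = n − 2 = 83.
Two-sided p ≈ 0.4076, which is ≥ 0.02, so fail to reject H₀.
The data do not give significant evidence of an association between fertilizer application rate and crop yield.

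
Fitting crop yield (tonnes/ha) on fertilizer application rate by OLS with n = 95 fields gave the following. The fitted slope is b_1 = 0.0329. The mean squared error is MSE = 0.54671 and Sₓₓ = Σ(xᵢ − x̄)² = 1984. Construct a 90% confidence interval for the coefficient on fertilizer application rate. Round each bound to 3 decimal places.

SE(b_1) = √(MSE/Sₓₓ) = √(0.54671/1984) = 0.0166.
df = n − 2 = 93.
t* = t_{0.05, 93} = 1.661404.
Margin = t* × SE = 1.661404 × 0.0166 = 0.02758.
CI: 0.0329 ± 0.02758 → (0.005, 0.060).
With 90% confidence, each one-unit increase in fertilizer application rate is associated with a change of between 0.005 and 0.060 tonnes/ha in crop yield.

(0.005, 0.060)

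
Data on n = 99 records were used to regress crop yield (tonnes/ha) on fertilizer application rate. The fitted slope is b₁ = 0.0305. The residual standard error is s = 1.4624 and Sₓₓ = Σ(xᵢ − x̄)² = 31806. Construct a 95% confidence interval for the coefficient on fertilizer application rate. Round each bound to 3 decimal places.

SE(b₁) = s/√Sₓₓ = 1.4624/√31806 = 0.00819996.
df = n − 2 = 97.
t* = t_{0.025, 97} = 1.984723.
Margin = t* × SE = 1.984723 × 0.00819996 = 0.01627.
CI: 0.0305 ± 0.01627 → (0.014, 0.047).
With 95% confidence, each one-unit increase in fertilizer application rate is associated with a change of between 0.014 and 0.047 tonnes/ha in crop yield.

(0.014, 0.047)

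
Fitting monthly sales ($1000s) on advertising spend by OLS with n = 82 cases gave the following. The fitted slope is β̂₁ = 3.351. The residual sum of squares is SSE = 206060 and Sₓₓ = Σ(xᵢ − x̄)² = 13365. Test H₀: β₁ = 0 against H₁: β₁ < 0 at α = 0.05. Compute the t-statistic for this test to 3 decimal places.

t = 7.633

MSE = SSE/(n − 2) = 206060/80 = 2575.75.
SE(β̂₁) = √(MSE/Sₓₓ) = √(2575.75/13365) = 0.439003.
t = 3.351 / 0.439003 = 7.633.
df = n − 2 = 80.
One-sided p ≈ 1.0000, which is ≥ 0.05, so fail to reject H₀.
The data do not give significant evidence that the true slope on advertising spend is negative.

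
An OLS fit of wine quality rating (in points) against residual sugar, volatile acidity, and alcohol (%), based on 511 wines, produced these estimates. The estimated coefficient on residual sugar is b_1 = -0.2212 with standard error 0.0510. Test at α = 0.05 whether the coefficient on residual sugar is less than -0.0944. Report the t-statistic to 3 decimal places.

H₀: β₁ = -0.0944 vs H₁: β₁ < -0.0944.
t = (b_1 − β₁⁰)/SE = (-0.2212 − (-0.0944)) / 0.0510 = -2.486.
df = n − k − 1 = 511 − 3 − 1 = 507.
One-sided p ≈ 0.0066, which is < 0.05, so reject H₀.
There is evidence that the true slope on residual sugar is below -0.0944 points per unit, holding the other predictors fixed.

t = -2.486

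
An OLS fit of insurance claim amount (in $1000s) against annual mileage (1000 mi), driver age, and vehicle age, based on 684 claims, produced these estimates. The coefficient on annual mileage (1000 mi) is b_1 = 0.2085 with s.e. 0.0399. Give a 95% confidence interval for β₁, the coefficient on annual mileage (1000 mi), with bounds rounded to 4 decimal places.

(0.1302, 0.2868)

df = n − k − 1 = 684 − 3 − 1 = 680.
t* = t_{0.025, 680} = 1.963459.
Margin = t* × SE = 1.963459 × 0.0399 = 0.078342.
CI: 0.2085 ± 0.078342 → (0.1302, 0.2868).
With 95% confidence, each one-unit increase in annual mileage (1000 mi) is associated with a change of between 0.1302 and 0.2868 $1000s in insurance claim amount, holding the other predictors fixed.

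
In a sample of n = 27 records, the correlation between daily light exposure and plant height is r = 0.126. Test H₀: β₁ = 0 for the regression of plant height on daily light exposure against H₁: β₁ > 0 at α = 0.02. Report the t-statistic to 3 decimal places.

t = r·√(n − 2)/√(1 − r²) = 0.126·√25/√0.984124 = 0.635.
df = n − 2 = 25.
One-sided p ≈ 0.2656, which is ≥ 0.02, so fail to reject H₀.
The data do not give significant evidence of a linear association between daily light exposure and plant height.

t = 0.635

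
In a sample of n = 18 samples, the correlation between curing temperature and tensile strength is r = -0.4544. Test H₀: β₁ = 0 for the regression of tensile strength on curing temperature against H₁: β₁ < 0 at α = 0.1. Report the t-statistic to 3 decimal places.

t = r·√(n − 2)/√(1 − r²) = -0.4544·√16/√0.793521 = -2.040.
df = n − 2 = 16.
One-sided p ≈ 0.0291, which is < 0.1, so reject H₀.
There is evidence of a linear association between curing temperature and tensile strength.

t = -2.040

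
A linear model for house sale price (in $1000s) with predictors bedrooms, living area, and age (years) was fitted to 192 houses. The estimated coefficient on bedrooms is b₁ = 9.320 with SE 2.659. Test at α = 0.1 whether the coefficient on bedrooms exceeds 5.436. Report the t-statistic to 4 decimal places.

H₀: β₁ = 5.436 vs H₁: β₁ > 5.436.
t = (b₁ − β₁⁰)/SE = (9.320 − 5.436) / 2.659 = 1.4607.
df = n − k − 1 = 192 − 3 − 1 = 188.
One-sided p ≈ 0.0729, which is < 0.1, so reject H₀.
There is evidence that the true slope on bedrooms exceeds 5.436 $1000s per unit, holding the other predictors fixed.

t = 1.4607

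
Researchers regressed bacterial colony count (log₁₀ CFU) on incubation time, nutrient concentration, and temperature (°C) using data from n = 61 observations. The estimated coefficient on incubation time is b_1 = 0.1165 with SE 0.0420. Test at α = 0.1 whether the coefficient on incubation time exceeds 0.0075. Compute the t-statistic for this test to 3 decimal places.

H₀: β₁ = 0.0075 vs H₁: β₁ > 0.0075.
t = (b_1 − β₁⁰)/SE = (0.1165 − 0.0075) / 0.0420 = 2.595.
df = n − k − 1 = 61 − 3 − 1 = 57.
One-sided p ≈ 0.0060, which is < 0.1, so reject H₀.
There is evidence that the true slope on incubation time exceeds 0.0075 log₁₀ CFU per unit, holding the other predictors fixed.

t = 2.595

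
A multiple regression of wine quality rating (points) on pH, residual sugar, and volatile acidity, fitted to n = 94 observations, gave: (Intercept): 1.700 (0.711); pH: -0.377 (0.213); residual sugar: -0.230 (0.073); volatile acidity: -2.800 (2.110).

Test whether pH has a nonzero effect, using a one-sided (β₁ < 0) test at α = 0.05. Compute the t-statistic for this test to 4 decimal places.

Read off: b = -0.377, SE = 0.213 for pH.
H₀: β₁ = 0 vs H₁: β₁ < 0.
t = -0.377 / 0.213 = -1.7700.
df = n − k − 1 = 94 − 3 − 1 = 90.
One-sided p ≈ 0.0401, which is < 0.05, so reject H₀.
There is evidence that the true slope on pH is negative, holding the other predictors fixed.

t = -1.7700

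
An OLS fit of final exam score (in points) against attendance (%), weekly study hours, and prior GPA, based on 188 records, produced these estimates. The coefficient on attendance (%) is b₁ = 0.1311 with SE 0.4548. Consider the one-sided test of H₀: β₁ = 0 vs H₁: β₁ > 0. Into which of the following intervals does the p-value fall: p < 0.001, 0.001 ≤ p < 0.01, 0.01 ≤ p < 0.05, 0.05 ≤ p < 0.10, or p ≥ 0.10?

t = 0.1311 / 0.4548 = 0.288.
df = n − k − 1 = 188 − 3 − 1 = 184.
One-sided p = P(T_{184} > t) ≈ 0.3867.
So p ≥ 0.10.

p ≥ 0.10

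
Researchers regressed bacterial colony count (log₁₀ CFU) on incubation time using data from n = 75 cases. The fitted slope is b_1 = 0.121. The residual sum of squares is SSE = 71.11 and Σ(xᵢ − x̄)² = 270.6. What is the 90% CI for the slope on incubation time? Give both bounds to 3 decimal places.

MSE = SSE/(n − 2) = 71.11/73 = 0.97411.
SE(b_1) = √(MSE/Sₓₓ) = √(0.97411/270.6) = 0.0599984.
df = n − 2 = 73.
t* = t_{0.05, 73} = 1.665996.
Margin = t* × SE = 1.665996 × 0.0599984 = 0.09996.
CI: 0.121 ± 0.09996 → (0.021, 0.221).
With 90% confidence, each one-unit increase in incubation time is associated with a change of between 0.021 and 0.221 log₁₀ CFU in bacterial colony count.

(0.021, 0.221)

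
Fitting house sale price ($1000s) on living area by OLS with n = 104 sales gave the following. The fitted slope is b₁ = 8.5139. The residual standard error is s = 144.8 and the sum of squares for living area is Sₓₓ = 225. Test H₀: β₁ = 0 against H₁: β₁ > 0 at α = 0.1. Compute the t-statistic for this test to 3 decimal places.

SE(b₁) = s/√Sₓₓ = 144.8/√225 = 9.65333.
t = 8.5139 / 9.65333 = 0.882.
df = n − 2 = 102.
One-sided p ≈ 0.1899, which is ≥ 0.1, so fail to reject H₀.
The data do not give significant evidence that the true slope on living area is positive.

t = 0.882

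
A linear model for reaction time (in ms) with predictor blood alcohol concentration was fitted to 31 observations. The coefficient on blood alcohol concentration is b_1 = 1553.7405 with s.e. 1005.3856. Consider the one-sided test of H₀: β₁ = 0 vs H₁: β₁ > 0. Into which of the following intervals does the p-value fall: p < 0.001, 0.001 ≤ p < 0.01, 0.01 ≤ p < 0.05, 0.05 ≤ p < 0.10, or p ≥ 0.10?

0.05 ≤ p < 0.10

t = 1553.7405 / 1005.3856 = 1.545.
df = n − 2 = 31 − 2 = 29.
One-sided p = P(T_{29} > t) ≈ 0.0665.
So 0.05 ≤ p < 0.10.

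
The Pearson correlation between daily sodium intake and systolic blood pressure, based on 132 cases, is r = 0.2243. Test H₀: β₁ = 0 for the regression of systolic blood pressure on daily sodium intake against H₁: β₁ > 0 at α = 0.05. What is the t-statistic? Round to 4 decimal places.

t = 2.6243

t = r·√(n − 2)/√(1 − r²) = 0.2243·√130/√0.94969 = 2.6243.
df = n − 2 = 130.
One-sided p ≈ 0.0049, which is < 0.05, so reject H₀.
There is evidence of a linear association between daily sodium intake and systolic blood pressure.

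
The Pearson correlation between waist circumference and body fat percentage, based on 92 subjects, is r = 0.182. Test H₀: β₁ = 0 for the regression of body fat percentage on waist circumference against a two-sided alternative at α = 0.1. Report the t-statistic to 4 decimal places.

t = r·√(n − 2)/√(1 − r²) = 0.182·√90/√0.966876 = 1.7559.
df = n − 2 = 90.
Two-sided p ≈ 0.0825, which is < 0.1, so reject H₀.
There is evidence of a linear association between waist circumference and body fat percentage.

t = 1.7559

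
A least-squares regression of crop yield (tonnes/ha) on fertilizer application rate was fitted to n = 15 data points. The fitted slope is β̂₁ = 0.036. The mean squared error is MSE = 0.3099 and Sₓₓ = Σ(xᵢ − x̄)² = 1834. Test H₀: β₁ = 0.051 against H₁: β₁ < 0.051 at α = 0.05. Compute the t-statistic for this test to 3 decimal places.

SE(β̂₁) = √(MSE/Sₓₓ) = √(0.3099/1834) = 0.012999.
t = (0.036 − 0.051) / 0.012999 = -1.154.
df = n − 2 = 13.
One-sided p ≈ 0.1347, which is ≥ 0.05, so fail to reject H₀.
The data do not give significant evidence that the true slope on fertilizer application rate is below 0.051 tonnes/ha per unit.

t = -1.154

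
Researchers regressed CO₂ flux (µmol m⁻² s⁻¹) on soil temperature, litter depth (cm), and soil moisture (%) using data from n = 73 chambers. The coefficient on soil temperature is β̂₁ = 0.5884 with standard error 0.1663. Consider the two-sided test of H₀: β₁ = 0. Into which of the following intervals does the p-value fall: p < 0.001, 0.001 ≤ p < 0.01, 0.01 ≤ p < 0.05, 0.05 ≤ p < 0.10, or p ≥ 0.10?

p < 0.001

t = 0.5884 / 0.1663 = 3.538.
df = n − k − 1 = 73 − 3 − 1 = 69.
Two-sided p = 2·P(T_{69} > |t|) ≈ 0.0007.
So p < 0.001.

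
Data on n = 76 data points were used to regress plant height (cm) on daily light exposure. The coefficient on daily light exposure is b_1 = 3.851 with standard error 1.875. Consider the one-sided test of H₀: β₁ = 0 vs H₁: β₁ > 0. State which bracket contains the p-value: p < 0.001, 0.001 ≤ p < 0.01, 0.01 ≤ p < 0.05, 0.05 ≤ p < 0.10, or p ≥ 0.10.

t = 3.851 / 1.875 = 2.054.
df = n − 2 = 76 − 2 = 74.
One-sided p = P(T_{74} > t) ≈ 0.0218.
So 0.01 ≤ p < 0.05.

0.01 ≤ p < 0.05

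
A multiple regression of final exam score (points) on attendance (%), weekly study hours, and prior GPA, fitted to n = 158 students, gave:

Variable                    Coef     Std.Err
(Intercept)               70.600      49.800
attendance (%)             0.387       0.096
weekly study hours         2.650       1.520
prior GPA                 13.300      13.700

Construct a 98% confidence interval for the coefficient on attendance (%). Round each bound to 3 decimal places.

(0.161, 0.613)

Read off: b = 0.387, SE = 0.096 for attendance (%).
df = n − k − 1 = 158 − 3 − 1 = 154.
t* = t_{0.01, 154} = 2.350806.
Margin = t* × SE = 2.350806 × 0.096 = 0.22568.
CI: 0.387 ± 0.22568 → (0.161, 0.613).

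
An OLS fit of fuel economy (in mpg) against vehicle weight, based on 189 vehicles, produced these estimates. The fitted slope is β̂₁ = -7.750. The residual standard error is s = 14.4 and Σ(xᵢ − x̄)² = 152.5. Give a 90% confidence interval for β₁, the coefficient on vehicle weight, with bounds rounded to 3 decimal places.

SE(β̂₁) = s/√Sₓₓ = 14.4/√152.5 = 1.16608.
df = n − 2 = 187.
t* = t_{0.05, 187} = 1.653043.
Margin = t* × SE = 1.653043 × 1.16608 = 1.92758.
CI: -7.750 ± 1.92758 → (-9.678, -5.822).
With 90% confidence, each one-unit increase in vehicle weight is associated with a change of between -9.678 and -5.822 mpg in fuel economy.

(-9.678, -5.822)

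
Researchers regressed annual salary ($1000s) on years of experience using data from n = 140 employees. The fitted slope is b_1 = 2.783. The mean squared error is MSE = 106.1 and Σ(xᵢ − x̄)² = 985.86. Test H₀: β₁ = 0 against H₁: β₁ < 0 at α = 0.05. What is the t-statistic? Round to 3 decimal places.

t = 8.483

SE(b_1) = √(MSE/Sₓₓ) = √(106.1/985.86) = 0.328058.
t = 2.783 / 0.328058 = 8.483.
df = n − 2 = 138.
One-sided p ≈ 1.0000, which is ≥ 0.05, so fail to reject H₀.
The data do not give significant evidence that the true slope on years of experience is negative.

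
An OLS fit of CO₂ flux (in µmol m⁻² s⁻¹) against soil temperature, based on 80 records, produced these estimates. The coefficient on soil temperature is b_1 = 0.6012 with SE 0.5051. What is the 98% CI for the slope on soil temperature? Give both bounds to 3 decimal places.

df = n − 2 = 80 − 2 = 78.
t* = t_{0.01, 78} = 2.375111.
Margin = t* × SE = 2.375111 × 0.5051 = 1.19967.
CI: 0.6012 ± 1.19967 → (-0.598, 1.801).
With 98% confidence, each one-unit increase in soil temperature is associated with a change of between -0.598 and 1.801 µmol m⁻² s⁻¹ in CO₂ flux.

(-0.598, 1.801)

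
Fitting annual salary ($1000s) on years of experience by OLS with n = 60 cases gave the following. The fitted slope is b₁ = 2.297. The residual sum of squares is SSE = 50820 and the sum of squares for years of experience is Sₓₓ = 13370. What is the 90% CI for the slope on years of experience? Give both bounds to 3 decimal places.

(1.869, 2.725)

MSE = SSE/(n − 2) = 50820/58 = 876.207.
SE(b₁) = √(MSE/Sₓₓ) = √(876.207/13370) = 0.255999.
df = n − 2 = 58.
t* = t_{0.05, 58} = 1.671553.
Margin = t* × SE = 1.671553 × 0.255999 = 0.42792.
CI: 2.297 ± 0.42792 → (1.869, 2.725).
With 90% confidence, each one-unit increase in years of experience is associated with a change of between 1.869 and 2.725 $1000s in annual salary.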